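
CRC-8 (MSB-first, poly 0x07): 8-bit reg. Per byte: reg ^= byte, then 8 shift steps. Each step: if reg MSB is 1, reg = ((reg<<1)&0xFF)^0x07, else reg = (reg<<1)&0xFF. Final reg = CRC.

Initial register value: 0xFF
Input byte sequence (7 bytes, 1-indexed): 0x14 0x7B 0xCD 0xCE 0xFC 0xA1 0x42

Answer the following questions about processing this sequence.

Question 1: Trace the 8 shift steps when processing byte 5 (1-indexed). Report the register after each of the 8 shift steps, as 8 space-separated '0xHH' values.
Answer: 0xF5 0xED 0xDD 0xBD 0x7D 0xFA 0xF3 0xE1

Derivation:
After byte 1 (0x14): reg=0x9F
After byte 2 (0x7B): reg=0xB2
After byte 3 (0xCD): reg=0x7A
After byte 4 (0xCE): reg=0x05
Register before byte 5: 0x05
After XOR with byte 0xFC: 0xF9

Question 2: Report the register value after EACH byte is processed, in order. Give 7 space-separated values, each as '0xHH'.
0x9F 0xB2 0x7A 0x05 0xE1 0xC7 0x92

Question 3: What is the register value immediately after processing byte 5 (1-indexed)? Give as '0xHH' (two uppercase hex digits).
Answer: 0xE1

Derivation:
After byte 1 (0x14): reg=0x9F
After byte 2 (0x7B): reg=0xB2
After byte 3 (0xCD): reg=0x7A
After byte 4 (0xCE): reg=0x05
After byte 5 (0xFC): reg=0xE1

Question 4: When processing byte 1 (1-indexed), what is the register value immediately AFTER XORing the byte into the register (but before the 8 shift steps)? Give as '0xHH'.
Answer: 0xEB

Derivation:
Register before byte 1: 0xFF
Byte 1: 0x14
0xFF XOR 0x14 = 0xEB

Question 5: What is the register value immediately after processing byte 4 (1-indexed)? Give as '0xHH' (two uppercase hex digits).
Answer: 0x05

Derivation:
After byte 1 (0x14): reg=0x9F
After byte 2 (0x7B): reg=0xB2
After byte 3 (0xCD): reg=0x7A
After byte 4 (0xCE): reg=0x05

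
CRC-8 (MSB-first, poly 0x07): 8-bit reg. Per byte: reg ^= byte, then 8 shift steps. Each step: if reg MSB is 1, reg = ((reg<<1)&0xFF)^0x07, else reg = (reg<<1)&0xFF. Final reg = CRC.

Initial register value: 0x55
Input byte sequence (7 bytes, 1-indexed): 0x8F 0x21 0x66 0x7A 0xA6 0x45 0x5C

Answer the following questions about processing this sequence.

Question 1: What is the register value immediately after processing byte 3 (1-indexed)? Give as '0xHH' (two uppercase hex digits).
Answer: 0x26

Derivation:
After byte 1 (0x8F): reg=0x08
After byte 2 (0x21): reg=0xDF
After byte 3 (0x66): reg=0x26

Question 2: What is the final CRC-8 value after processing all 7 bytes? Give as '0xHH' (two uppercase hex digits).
After byte 1 (0x8F): reg=0x08
After byte 2 (0x21): reg=0xDF
After byte 3 (0x66): reg=0x26
After byte 4 (0x7A): reg=0x93
After byte 5 (0xA6): reg=0x8B
After byte 6 (0x45): reg=0x64
After byte 7 (0x5C): reg=0xA8

Answer: 0xA8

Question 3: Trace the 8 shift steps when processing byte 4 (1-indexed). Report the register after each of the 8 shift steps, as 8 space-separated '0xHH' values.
Answer: 0xB8 0x77 0xEE 0xDB 0xB1 0x65 0xCA 0x93

Derivation:
After byte 1 (0x8F): reg=0x08
After byte 2 (0x21): reg=0xDF
After byte 3 (0x66): reg=0x26
Register before byte 4: 0x26
After XOR with byte 0x7A: 0x5C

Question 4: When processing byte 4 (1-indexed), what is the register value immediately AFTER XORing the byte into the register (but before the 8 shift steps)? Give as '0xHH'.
Register before byte 4: 0x26
Byte 4: 0x7A
0x26 XOR 0x7A = 0x5C

Answer: 0x5C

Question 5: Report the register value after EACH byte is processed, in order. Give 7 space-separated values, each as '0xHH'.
0x08 0xDF 0x26 0x93 0x8B 0x64 0xA8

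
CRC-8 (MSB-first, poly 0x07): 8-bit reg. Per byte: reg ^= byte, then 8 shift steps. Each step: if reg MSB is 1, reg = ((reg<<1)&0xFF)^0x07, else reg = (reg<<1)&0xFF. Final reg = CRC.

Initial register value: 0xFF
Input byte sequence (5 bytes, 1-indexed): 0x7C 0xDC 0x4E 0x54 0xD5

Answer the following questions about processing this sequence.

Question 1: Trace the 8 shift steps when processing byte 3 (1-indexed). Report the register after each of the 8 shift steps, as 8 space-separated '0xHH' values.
After byte 1 (0x7C): reg=0x80
After byte 2 (0xDC): reg=0x93
Register before byte 3: 0x93
After XOR with byte 0x4E: 0xDD

Answer: 0xBD 0x7D 0xFA 0xF3 0xE1 0xC5 0x8D 0x1D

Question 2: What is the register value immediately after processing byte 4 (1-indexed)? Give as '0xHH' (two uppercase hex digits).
Answer: 0xF8

Derivation:
After byte 1 (0x7C): reg=0x80
After byte 2 (0xDC): reg=0x93
After byte 3 (0x4E): reg=0x1D
After byte 4 (0x54): reg=0xF8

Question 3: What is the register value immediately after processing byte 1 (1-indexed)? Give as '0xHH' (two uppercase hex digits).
Answer: 0x80

Derivation:
After byte 1 (0x7C): reg=0x80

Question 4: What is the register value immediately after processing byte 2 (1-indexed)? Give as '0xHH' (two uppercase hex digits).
Answer: 0x93

Derivation:
After byte 1 (0x7C): reg=0x80
After byte 2 (0xDC): reg=0x93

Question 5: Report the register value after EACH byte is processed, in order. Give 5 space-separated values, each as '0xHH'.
0x80 0x93 0x1D 0xF8 0xC3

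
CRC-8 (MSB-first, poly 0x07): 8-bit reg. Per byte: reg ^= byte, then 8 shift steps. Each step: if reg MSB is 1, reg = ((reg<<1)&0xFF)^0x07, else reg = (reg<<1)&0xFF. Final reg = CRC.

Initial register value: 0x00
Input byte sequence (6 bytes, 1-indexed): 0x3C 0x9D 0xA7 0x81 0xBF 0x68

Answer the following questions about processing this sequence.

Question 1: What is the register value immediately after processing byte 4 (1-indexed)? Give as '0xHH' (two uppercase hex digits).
After byte 1 (0x3C): reg=0xB4
After byte 2 (0x9D): reg=0xDF
After byte 3 (0xA7): reg=0x6F
After byte 4 (0x81): reg=0x84

Answer: 0x84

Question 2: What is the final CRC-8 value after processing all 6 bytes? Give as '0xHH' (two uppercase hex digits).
Answer: 0x71

Derivation:
After byte 1 (0x3C): reg=0xB4
After byte 2 (0x9D): reg=0xDF
After byte 3 (0xA7): reg=0x6F
After byte 4 (0x81): reg=0x84
After byte 5 (0xBF): reg=0xA1
After byte 6 (0x68): reg=0x71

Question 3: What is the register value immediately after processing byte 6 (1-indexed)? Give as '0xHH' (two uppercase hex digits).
Answer: 0x71

Derivation:
After byte 1 (0x3C): reg=0xB4
After byte 2 (0x9D): reg=0xDF
After byte 3 (0xA7): reg=0x6F
After byte 4 (0x81): reg=0x84
After byte 5 (0xBF): reg=0xA1
After byte 6 (0x68): reg=0x71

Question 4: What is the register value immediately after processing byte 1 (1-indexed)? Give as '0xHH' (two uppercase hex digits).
After byte 1 (0x3C): reg=0xB4

Answer: 0xB4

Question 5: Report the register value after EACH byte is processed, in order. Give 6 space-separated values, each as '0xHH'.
0xB4 0xDF 0x6F 0x84 0xA1 0x71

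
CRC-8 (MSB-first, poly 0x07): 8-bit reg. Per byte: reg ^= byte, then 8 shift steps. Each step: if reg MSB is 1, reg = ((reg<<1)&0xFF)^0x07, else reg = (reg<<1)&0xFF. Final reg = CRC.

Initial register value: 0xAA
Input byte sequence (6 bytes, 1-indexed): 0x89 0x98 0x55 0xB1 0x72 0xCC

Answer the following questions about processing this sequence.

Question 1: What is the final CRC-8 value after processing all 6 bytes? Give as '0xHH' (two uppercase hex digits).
After byte 1 (0x89): reg=0xE9
After byte 2 (0x98): reg=0x50
After byte 3 (0x55): reg=0x1B
After byte 4 (0xB1): reg=0x5F
After byte 5 (0x72): reg=0xC3
After byte 6 (0xCC): reg=0x2D

Answer: 0x2D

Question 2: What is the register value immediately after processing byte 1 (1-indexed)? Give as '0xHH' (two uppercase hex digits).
Answer: 0xE9

Derivation:
After byte 1 (0x89): reg=0xE9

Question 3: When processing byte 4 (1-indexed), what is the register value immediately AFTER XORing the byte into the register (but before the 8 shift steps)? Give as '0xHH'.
Register before byte 4: 0x1B
Byte 4: 0xB1
0x1B XOR 0xB1 = 0xAA

Answer: 0xAA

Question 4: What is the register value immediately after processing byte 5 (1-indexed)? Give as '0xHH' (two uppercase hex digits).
Answer: 0xC3

Derivation:
After byte 1 (0x89): reg=0xE9
After byte 2 (0x98): reg=0x50
After byte 3 (0x55): reg=0x1B
After byte 4 (0xB1): reg=0x5F
After byte 5 (0x72): reg=0xC3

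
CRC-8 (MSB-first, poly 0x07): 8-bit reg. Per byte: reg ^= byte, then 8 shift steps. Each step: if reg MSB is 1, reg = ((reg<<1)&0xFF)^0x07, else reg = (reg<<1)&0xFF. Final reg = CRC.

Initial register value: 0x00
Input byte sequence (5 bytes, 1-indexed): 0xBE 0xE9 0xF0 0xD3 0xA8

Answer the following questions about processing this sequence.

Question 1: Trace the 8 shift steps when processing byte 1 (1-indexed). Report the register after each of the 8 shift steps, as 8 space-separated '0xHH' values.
Answer: 0x7B 0xF6 0xEB 0xD1 0xA5 0x4D 0x9A 0x33

Derivation:
Register before byte 1: 0x00
After XOR with byte 0xBE: 0xBE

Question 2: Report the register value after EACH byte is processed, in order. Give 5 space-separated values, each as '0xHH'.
0x33 0x08 0xE6 0x8B 0xE9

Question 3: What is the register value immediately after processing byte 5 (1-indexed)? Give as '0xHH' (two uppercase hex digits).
After byte 1 (0xBE): reg=0x33
After byte 2 (0xE9): reg=0x08
After byte 3 (0xF0): reg=0xE6
After byte 4 (0xD3): reg=0x8B
After byte 5 (0xA8): reg=0xE9

Answer: 0xE9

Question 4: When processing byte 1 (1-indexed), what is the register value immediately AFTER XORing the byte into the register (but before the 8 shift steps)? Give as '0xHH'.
Register before byte 1: 0x00
Byte 1: 0xBE
0x00 XOR 0xBE = 0xBE

Answer: 0xBE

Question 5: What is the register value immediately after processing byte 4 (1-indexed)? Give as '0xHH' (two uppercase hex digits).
After byte 1 (0xBE): reg=0x33
After byte 2 (0xE9): reg=0x08
After byte 3 (0xF0): reg=0xE6
After byte 4 (0xD3): reg=0x8B

Answer: 0x8B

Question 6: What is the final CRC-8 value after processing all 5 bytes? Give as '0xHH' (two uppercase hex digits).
After byte 1 (0xBE): reg=0x33
After byte 2 (0xE9): reg=0x08
After byte 3 (0xF0): reg=0xE6
After byte 4 (0xD3): reg=0x8B
After byte 5 (0xA8): reg=0xE9

Answer: 0xE9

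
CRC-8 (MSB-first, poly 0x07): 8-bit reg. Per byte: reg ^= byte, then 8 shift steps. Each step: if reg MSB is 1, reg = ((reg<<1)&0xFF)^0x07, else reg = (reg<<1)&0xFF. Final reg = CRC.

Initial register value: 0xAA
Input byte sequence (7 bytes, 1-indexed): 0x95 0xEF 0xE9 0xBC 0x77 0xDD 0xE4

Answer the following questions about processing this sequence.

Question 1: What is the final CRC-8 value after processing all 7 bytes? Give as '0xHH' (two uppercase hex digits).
After byte 1 (0x95): reg=0xBD
After byte 2 (0xEF): reg=0xB9
After byte 3 (0xE9): reg=0xB7
After byte 4 (0xBC): reg=0x31
After byte 5 (0x77): reg=0xD5
After byte 6 (0xDD): reg=0x38
After byte 7 (0xE4): reg=0x1A

Answer: 0x1A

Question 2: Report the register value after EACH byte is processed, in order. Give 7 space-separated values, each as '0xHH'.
0xBD 0xB9 0xB7 0x31 0xD5 0x38 0x1A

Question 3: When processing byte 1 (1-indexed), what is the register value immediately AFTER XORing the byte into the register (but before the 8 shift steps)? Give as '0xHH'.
Answer: 0x3F

Derivation:
Register before byte 1: 0xAA
Byte 1: 0x95
0xAA XOR 0x95 = 0x3F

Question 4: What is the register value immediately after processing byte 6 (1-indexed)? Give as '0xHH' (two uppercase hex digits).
After byte 1 (0x95): reg=0xBD
After byte 2 (0xEF): reg=0xB9
After byte 3 (0xE9): reg=0xB7
After byte 4 (0xBC): reg=0x31
After byte 5 (0x77): reg=0xD5
After byte 6 (0xDD): reg=0x38

Answer: 0x38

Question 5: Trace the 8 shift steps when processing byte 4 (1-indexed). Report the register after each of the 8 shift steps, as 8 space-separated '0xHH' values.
Answer: 0x16 0x2C 0x58 0xB0 0x67 0xCE 0x9B 0x31

Derivation:
After byte 1 (0x95): reg=0xBD
After byte 2 (0xEF): reg=0xB9
After byte 3 (0xE9): reg=0xB7
Register before byte 4: 0xB7
After XOR with byte 0xBC: 0x0B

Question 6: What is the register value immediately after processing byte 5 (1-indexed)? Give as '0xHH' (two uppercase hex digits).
After byte 1 (0x95): reg=0xBD
After byte 2 (0xEF): reg=0xB9
After byte 3 (0xE9): reg=0xB7
After byte 4 (0xBC): reg=0x31
After byte 5 (0x77): reg=0xD5

Answer: 0xD5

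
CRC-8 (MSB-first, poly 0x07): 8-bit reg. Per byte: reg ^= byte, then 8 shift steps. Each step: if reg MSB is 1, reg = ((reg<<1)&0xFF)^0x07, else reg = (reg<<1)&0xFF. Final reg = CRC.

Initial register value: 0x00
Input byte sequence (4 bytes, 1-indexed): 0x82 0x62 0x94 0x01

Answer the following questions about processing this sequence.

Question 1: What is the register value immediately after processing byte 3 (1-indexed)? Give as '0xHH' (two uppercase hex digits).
Answer: 0xE7

Derivation:
After byte 1 (0x82): reg=0x87
After byte 2 (0x62): reg=0xB5
After byte 3 (0x94): reg=0xE7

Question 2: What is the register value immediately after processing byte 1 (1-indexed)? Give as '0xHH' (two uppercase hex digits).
Answer: 0x87

Derivation:
After byte 1 (0x82): reg=0x87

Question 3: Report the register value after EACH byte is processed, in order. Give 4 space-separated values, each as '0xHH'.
0x87 0xB5 0xE7 0xBC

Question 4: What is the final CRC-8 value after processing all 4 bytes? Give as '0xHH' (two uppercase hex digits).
After byte 1 (0x82): reg=0x87
After byte 2 (0x62): reg=0xB5
After byte 3 (0x94): reg=0xE7
After byte 4 (0x01): reg=0xBC

Answer: 0xBC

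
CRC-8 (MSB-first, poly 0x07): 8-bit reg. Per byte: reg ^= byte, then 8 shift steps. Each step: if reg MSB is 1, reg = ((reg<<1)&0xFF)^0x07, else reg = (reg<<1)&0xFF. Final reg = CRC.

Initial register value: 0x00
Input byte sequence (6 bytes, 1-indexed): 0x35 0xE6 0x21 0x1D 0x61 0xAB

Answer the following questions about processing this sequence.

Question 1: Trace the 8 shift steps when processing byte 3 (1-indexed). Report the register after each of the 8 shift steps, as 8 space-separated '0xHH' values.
After byte 1 (0x35): reg=0x8B
After byte 2 (0xE6): reg=0x04
Register before byte 3: 0x04
After XOR with byte 0x21: 0x25

Answer: 0x4A 0x94 0x2F 0x5E 0xBC 0x7F 0xFE 0xFB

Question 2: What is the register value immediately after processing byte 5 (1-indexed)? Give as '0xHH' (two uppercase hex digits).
After byte 1 (0x35): reg=0x8B
After byte 2 (0xE6): reg=0x04
After byte 3 (0x21): reg=0xFB
After byte 4 (0x1D): reg=0xBC
After byte 5 (0x61): reg=0x1D

Answer: 0x1D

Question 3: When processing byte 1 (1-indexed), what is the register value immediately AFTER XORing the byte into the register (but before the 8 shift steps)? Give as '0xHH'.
Answer: 0x35

Derivation:
Register before byte 1: 0x00
Byte 1: 0x35
0x00 XOR 0x35 = 0x35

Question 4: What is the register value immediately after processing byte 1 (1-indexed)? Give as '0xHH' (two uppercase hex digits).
After byte 1 (0x35): reg=0x8B

Answer: 0x8B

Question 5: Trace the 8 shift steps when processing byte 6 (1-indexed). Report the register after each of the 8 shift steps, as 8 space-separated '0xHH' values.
Answer: 0x6B 0xD6 0xAB 0x51 0xA2 0x43 0x86 0x0B

Derivation:
After byte 1 (0x35): reg=0x8B
After byte 2 (0xE6): reg=0x04
After byte 3 (0x21): reg=0xFB
After byte 4 (0x1D): reg=0xBC
After byte 5 (0x61): reg=0x1D
Register before byte 6: 0x1D
After XOR with byte 0xAB: 0xB6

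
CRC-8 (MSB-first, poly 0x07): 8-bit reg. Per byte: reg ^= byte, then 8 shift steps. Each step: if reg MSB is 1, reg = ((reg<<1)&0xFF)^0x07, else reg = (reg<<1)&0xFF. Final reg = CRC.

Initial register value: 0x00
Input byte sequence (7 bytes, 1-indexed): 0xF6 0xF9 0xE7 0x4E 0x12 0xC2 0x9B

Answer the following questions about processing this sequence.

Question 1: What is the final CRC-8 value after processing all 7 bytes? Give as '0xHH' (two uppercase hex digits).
Answer: 0x1E

Derivation:
After byte 1 (0xF6): reg=0xCC
After byte 2 (0xF9): reg=0x8B
After byte 3 (0xE7): reg=0x03
After byte 4 (0x4E): reg=0xE4
After byte 5 (0x12): reg=0xCC
After byte 6 (0xC2): reg=0x2A
After byte 7 (0x9B): reg=0x1E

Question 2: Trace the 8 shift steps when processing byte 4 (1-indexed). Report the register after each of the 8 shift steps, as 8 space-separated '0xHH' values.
Answer: 0x9A 0x33 0x66 0xCC 0x9F 0x39 0x72 0xE4

Derivation:
After byte 1 (0xF6): reg=0xCC
After byte 2 (0xF9): reg=0x8B
After byte 3 (0xE7): reg=0x03
Register before byte 4: 0x03
After XOR with byte 0x4E: 0x4D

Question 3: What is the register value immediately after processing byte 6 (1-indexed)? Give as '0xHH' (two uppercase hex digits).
Answer: 0x2A

Derivation:
After byte 1 (0xF6): reg=0xCC
After byte 2 (0xF9): reg=0x8B
After byte 3 (0xE7): reg=0x03
After byte 4 (0x4E): reg=0xE4
After byte 5 (0x12): reg=0xCC
After byte 6 (0xC2): reg=0x2A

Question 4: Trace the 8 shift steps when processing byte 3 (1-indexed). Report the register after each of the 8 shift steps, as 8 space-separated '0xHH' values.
After byte 1 (0xF6): reg=0xCC
After byte 2 (0xF9): reg=0x8B
Register before byte 3: 0x8B
After XOR with byte 0xE7: 0x6C

Answer: 0xD8 0xB7 0x69 0xD2 0xA3 0x41 0x82 0x03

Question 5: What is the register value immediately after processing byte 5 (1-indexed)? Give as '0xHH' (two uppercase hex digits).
After byte 1 (0xF6): reg=0xCC
After byte 2 (0xF9): reg=0x8B
After byte 3 (0xE7): reg=0x03
After byte 4 (0x4E): reg=0xE4
After byte 5 (0x12): reg=0xCC

Answer: 0xCC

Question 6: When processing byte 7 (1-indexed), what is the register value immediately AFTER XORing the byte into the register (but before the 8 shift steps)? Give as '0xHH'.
Register before byte 7: 0x2A
Byte 7: 0x9B
0x2A XOR 0x9B = 0xB1

Answer: 0xB1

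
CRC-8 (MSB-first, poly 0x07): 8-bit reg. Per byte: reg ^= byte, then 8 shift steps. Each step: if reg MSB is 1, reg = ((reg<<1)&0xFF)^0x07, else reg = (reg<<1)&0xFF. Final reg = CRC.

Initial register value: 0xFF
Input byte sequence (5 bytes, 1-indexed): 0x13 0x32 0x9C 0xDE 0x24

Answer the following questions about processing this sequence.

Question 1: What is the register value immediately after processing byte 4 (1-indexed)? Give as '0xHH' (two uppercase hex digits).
After byte 1 (0x13): reg=0x8A
After byte 2 (0x32): reg=0x21
After byte 3 (0x9C): reg=0x3A
After byte 4 (0xDE): reg=0xB2

Answer: 0xB2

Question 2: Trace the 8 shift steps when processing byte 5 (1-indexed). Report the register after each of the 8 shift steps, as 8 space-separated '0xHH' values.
Answer: 0x2B 0x56 0xAC 0x5F 0xBE 0x7B 0xF6 0xEB

Derivation:
After byte 1 (0x13): reg=0x8A
After byte 2 (0x32): reg=0x21
After byte 3 (0x9C): reg=0x3A
After byte 4 (0xDE): reg=0xB2
Register before byte 5: 0xB2
After XOR with byte 0x24: 0x96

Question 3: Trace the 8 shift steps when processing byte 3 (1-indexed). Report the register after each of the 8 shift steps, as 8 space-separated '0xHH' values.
Answer: 0x7D 0xFA 0xF3 0xE1 0xC5 0x8D 0x1D 0x3A

Derivation:
After byte 1 (0x13): reg=0x8A
After byte 2 (0x32): reg=0x21
Register before byte 3: 0x21
After XOR with byte 0x9C: 0xBD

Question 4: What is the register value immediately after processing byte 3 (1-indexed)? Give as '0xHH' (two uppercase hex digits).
After byte 1 (0x13): reg=0x8A
After byte 2 (0x32): reg=0x21
After byte 3 (0x9C): reg=0x3A

Answer: 0x3A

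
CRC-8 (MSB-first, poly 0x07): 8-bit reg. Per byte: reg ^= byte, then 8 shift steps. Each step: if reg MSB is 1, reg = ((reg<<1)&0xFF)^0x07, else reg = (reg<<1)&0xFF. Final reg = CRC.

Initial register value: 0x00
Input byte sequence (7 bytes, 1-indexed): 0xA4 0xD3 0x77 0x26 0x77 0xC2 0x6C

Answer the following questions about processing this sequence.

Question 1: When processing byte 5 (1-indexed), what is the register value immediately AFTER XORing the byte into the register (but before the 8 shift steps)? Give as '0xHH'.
Answer: 0x79

Derivation:
Register before byte 5: 0x0E
Byte 5: 0x77
0x0E XOR 0x77 = 0x79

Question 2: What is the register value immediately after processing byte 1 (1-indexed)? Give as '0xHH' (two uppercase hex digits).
Answer: 0x75

Derivation:
After byte 1 (0xA4): reg=0x75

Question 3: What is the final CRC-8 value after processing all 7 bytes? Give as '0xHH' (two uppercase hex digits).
Answer: 0x99

Derivation:
After byte 1 (0xA4): reg=0x75
After byte 2 (0xD3): reg=0x7B
After byte 3 (0x77): reg=0x24
After byte 4 (0x26): reg=0x0E
After byte 5 (0x77): reg=0x68
After byte 6 (0xC2): reg=0x5F
After byte 7 (0x6C): reg=0x99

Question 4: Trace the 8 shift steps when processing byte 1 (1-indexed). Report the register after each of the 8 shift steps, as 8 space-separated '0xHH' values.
Answer: 0x4F 0x9E 0x3B 0x76 0xEC 0xDF 0xB9 0x75

Derivation:
Register before byte 1: 0x00
After XOR with byte 0xA4: 0xA4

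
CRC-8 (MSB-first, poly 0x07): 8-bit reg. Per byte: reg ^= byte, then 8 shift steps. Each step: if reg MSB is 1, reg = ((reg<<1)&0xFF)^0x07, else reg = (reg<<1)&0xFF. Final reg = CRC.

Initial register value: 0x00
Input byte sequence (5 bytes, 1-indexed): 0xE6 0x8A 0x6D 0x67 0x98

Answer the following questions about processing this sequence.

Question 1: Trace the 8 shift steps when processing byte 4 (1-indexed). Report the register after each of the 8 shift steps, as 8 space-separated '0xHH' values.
Answer: 0xCF 0x99 0x35 0x6A 0xD4 0xAF 0x59 0xB2

Derivation:
After byte 1 (0xE6): reg=0xBC
After byte 2 (0x8A): reg=0x82
After byte 3 (0x6D): reg=0x83
Register before byte 4: 0x83
After XOR with byte 0x67: 0xE4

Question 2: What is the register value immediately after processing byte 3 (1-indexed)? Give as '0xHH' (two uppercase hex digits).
After byte 1 (0xE6): reg=0xBC
After byte 2 (0x8A): reg=0x82
After byte 3 (0x6D): reg=0x83

Answer: 0x83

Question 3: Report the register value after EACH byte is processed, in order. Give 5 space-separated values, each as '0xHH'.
0xBC 0x82 0x83 0xB2 0xD6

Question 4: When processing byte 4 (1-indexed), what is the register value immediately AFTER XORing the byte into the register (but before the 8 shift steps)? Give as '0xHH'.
Answer: 0xE4

Derivation:
Register before byte 4: 0x83
Byte 4: 0x67
0x83 XOR 0x67 = 0xE4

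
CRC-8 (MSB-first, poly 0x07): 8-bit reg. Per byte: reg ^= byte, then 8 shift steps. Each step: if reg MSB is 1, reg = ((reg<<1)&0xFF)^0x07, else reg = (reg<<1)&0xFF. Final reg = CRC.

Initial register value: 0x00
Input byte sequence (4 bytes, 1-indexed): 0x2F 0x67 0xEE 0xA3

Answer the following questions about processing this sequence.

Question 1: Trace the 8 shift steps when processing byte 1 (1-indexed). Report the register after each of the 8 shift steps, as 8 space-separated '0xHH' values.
Answer: 0x5E 0xBC 0x7F 0xFE 0xFB 0xF1 0xE5 0xCD

Derivation:
Register before byte 1: 0x00
After XOR with byte 0x2F: 0x2F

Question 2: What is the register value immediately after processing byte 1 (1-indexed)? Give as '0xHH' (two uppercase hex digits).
Answer: 0xCD

Derivation:
After byte 1 (0x2F): reg=0xCD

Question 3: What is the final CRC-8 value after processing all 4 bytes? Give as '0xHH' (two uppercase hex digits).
After byte 1 (0x2F): reg=0xCD
After byte 2 (0x67): reg=0x5F
After byte 3 (0xEE): reg=0x1E
After byte 4 (0xA3): reg=0x3A

Answer: 0x3A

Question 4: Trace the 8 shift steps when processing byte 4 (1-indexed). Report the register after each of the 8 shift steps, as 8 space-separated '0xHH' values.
Answer: 0x7D 0xFA 0xF3 0xE1 0xC5 0x8D 0x1D 0x3A

Derivation:
After byte 1 (0x2F): reg=0xCD
After byte 2 (0x67): reg=0x5F
After byte 3 (0xEE): reg=0x1E
Register before byte 4: 0x1E
After XOR with byte 0xA3: 0xBD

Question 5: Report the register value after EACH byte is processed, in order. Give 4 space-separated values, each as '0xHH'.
0xCD 0x5F 0x1E 0x3A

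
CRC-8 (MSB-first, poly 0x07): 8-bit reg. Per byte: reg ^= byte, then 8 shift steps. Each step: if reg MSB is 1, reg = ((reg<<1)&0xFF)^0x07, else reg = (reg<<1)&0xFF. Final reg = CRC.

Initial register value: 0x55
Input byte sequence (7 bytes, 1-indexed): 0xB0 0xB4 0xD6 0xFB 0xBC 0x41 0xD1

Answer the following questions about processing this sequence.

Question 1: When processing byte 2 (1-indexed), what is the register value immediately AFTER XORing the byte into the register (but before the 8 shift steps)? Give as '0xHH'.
Register before byte 2: 0xB5
Byte 2: 0xB4
0xB5 XOR 0xB4 = 0x01

Answer: 0x01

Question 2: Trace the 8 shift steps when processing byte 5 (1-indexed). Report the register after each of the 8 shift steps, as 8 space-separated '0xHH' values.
After byte 1 (0xB0): reg=0xB5
After byte 2 (0xB4): reg=0x07
After byte 3 (0xD6): reg=0x39
After byte 4 (0xFB): reg=0x40
Register before byte 5: 0x40
After XOR with byte 0xBC: 0xFC

Answer: 0xFF 0xF9 0xF5 0xED 0xDD 0xBD 0x7D 0xFA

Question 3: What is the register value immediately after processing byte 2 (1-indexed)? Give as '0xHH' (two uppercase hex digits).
Answer: 0x07

Derivation:
After byte 1 (0xB0): reg=0xB5
After byte 2 (0xB4): reg=0x07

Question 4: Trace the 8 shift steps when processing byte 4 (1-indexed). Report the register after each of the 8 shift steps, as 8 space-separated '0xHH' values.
Answer: 0x83 0x01 0x02 0x04 0x08 0x10 0x20 0x40

Derivation:
After byte 1 (0xB0): reg=0xB5
After byte 2 (0xB4): reg=0x07
After byte 3 (0xD6): reg=0x39
Register before byte 4: 0x39
After XOR with byte 0xFB: 0xC2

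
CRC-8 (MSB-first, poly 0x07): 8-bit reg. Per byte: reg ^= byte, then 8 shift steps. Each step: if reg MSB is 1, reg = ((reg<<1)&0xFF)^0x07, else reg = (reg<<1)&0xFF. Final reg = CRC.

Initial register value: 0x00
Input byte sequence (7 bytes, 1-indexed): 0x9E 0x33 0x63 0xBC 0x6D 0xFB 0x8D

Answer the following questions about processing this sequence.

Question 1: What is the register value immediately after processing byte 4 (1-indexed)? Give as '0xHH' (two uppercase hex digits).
Answer: 0x39

Derivation:
After byte 1 (0x9E): reg=0xD3
After byte 2 (0x33): reg=0xAE
After byte 3 (0x63): reg=0x6D
After byte 4 (0xBC): reg=0x39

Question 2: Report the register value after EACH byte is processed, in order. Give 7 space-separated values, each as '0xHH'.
0xD3 0xAE 0x6D 0x39 0xAB 0xB7 0xA6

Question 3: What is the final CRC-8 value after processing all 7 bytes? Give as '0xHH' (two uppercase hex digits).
After byte 1 (0x9E): reg=0xD3
After byte 2 (0x33): reg=0xAE
After byte 3 (0x63): reg=0x6D
After byte 4 (0xBC): reg=0x39
After byte 5 (0x6D): reg=0xAB
After byte 6 (0xFB): reg=0xB7
After byte 7 (0x8D): reg=0xA6

Answer: 0xA6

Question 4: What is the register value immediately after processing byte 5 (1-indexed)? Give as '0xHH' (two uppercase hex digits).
After byte 1 (0x9E): reg=0xD3
After byte 2 (0x33): reg=0xAE
After byte 3 (0x63): reg=0x6D
After byte 4 (0xBC): reg=0x39
After byte 5 (0x6D): reg=0xAB

Answer: 0xAB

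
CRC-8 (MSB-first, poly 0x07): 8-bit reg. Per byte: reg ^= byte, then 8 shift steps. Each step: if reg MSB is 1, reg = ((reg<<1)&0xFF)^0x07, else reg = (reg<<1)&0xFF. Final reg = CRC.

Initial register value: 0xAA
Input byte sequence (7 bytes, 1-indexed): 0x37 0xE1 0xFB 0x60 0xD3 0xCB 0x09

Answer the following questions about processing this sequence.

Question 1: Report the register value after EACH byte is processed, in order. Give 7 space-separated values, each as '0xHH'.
0xDA 0xA1 0x81 0xA9 0x61 0x5F 0xA5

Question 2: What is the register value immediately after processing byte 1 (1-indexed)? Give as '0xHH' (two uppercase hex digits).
After byte 1 (0x37): reg=0xDA

Answer: 0xDA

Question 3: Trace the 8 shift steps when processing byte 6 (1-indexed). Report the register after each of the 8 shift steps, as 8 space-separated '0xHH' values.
Answer: 0x53 0xA6 0x4B 0x96 0x2B 0x56 0xAC 0x5F

Derivation:
After byte 1 (0x37): reg=0xDA
After byte 2 (0xE1): reg=0xA1
After byte 3 (0xFB): reg=0x81
After byte 4 (0x60): reg=0xA9
After byte 5 (0xD3): reg=0x61
Register before byte 6: 0x61
After XOR with byte 0xCB: 0xAA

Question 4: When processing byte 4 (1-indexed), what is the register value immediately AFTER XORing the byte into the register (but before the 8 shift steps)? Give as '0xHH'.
Register before byte 4: 0x81
Byte 4: 0x60
0x81 XOR 0x60 = 0xE1

Answer: 0xE1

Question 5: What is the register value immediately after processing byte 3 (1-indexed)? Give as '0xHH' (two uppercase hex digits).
Answer: 0x81

Derivation:
After byte 1 (0x37): reg=0xDA
After byte 2 (0xE1): reg=0xA1
After byte 3 (0xFB): reg=0x81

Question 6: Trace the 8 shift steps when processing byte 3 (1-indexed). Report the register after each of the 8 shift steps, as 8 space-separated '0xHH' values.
Answer: 0xB4 0x6F 0xDE 0xBB 0x71 0xE2 0xC3 0x81

Derivation:
After byte 1 (0x37): reg=0xDA
After byte 2 (0xE1): reg=0xA1
Register before byte 3: 0xA1
After XOR with byte 0xFB: 0x5A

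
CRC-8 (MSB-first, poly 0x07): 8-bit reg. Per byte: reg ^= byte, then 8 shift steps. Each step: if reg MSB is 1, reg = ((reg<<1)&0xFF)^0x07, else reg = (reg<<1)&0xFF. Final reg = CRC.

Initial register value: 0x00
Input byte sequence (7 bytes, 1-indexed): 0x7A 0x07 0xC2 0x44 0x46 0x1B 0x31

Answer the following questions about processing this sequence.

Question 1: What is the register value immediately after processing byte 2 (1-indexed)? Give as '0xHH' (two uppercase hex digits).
After byte 1 (0x7A): reg=0x61
After byte 2 (0x07): reg=0x35

Answer: 0x35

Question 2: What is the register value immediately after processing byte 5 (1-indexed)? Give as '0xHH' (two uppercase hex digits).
After byte 1 (0x7A): reg=0x61
After byte 2 (0x07): reg=0x35
After byte 3 (0xC2): reg=0xCB
After byte 4 (0x44): reg=0xA4
After byte 5 (0x46): reg=0xA0

Answer: 0xA0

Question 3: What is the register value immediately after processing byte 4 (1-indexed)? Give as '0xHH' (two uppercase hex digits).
Answer: 0xA4

Derivation:
After byte 1 (0x7A): reg=0x61
After byte 2 (0x07): reg=0x35
After byte 3 (0xC2): reg=0xCB
After byte 4 (0x44): reg=0xA4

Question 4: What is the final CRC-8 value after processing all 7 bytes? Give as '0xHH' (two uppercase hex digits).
Answer: 0x4F

Derivation:
After byte 1 (0x7A): reg=0x61
After byte 2 (0x07): reg=0x35
After byte 3 (0xC2): reg=0xCB
After byte 4 (0x44): reg=0xA4
After byte 5 (0x46): reg=0xA0
After byte 6 (0x1B): reg=0x28
After byte 7 (0x31): reg=0x4F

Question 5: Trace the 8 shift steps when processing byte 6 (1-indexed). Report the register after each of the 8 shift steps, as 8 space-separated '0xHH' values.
Answer: 0x71 0xE2 0xC3 0x81 0x05 0x0A 0x14 0x28

Derivation:
After byte 1 (0x7A): reg=0x61
After byte 2 (0x07): reg=0x35
After byte 3 (0xC2): reg=0xCB
After byte 4 (0x44): reg=0xA4
After byte 5 (0x46): reg=0xA0
Register before byte 6: 0xA0
After XOR with byte 0x1B: 0xBB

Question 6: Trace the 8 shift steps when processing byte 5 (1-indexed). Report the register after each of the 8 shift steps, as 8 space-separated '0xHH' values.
After byte 1 (0x7A): reg=0x61
After byte 2 (0x07): reg=0x35
After byte 3 (0xC2): reg=0xCB
After byte 4 (0x44): reg=0xA4
Register before byte 5: 0xA4
After XOR with byte 0x46: 0xE2

Answer: 0xC3 0x81 0x05 0x0A 0x14 0x28 0x50 0xA0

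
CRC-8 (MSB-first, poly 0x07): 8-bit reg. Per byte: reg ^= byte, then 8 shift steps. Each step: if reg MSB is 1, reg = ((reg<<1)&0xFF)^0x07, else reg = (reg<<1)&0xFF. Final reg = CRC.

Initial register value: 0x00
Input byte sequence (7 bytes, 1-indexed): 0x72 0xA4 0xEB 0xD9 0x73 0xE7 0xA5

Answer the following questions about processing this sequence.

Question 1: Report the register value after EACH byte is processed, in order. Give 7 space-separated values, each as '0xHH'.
0x59 0xFD 0x62 0x28 0x86 0x20 0x92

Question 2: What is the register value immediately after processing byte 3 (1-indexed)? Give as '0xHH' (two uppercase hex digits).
Answer: 0x62

Derivation:
After byte 1 (0x72): reg=0x59
After byte 2 (0xA4): reg=0xFD
After byte 3 (0xEB): reg=0x62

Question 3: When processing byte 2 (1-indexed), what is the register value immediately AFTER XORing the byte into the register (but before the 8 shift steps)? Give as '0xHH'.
Register before byte 2: 0x59
Byte 2: 0xA4
0x59 XOR 0xA4 = 0xFD

Answer: 0xFD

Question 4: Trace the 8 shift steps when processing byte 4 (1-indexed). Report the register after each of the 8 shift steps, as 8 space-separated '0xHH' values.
After byte 1 (0x72): reg=0x59
After byte 2 (0xA4): reg=0xFD
After byte 3 (0xEB): reg=0x62
Register before byte 4: 0x62
After XOR with byte 0xD9: 0xBB

Answer: 0x71 0xE2 0xC3 0x81 0x05 0x0A 0x14 0x28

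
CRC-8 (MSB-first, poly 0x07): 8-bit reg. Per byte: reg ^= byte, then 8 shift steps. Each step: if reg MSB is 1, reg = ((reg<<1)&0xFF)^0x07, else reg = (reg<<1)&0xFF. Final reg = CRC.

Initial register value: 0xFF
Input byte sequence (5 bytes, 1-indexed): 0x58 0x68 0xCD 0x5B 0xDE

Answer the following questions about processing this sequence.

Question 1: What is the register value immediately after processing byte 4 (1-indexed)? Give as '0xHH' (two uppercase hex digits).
After byte 1 (0x58): reg=0x7C
After byte 2 (0x68): reg=0x6C
After byte 3 (0xCD): reg=0x6E
After byte 4 (0x5B): reg=0x8B

Answer: 0x8B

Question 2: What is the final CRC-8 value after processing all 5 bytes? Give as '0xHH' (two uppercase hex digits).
After byte 1 (0x58): reg=0x7C
After byte 2 (0x68): reg=0x6C
After byte 3 (0xCD): reg=0x6E
After byte 4 (0x5B): reg=0x8B
After byte 5 (0xDE): reg=0xAC

Answer: 0xAC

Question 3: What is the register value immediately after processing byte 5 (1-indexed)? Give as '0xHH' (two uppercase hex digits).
Answer: 0xAC

Derivation:
After byte 1 (0x58): reg=0x7C
After byte 2 (0x68): reg=0x6C
After byte 3 (0xCD): reg=0x6E
After byte 4 (0x5B): reg=0x8B
After byte 5 (0xDE): reg=0xAC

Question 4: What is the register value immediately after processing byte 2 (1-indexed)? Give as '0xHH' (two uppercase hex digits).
After byte 1 (0x58): reg=0x7C
After byte 2 (0x68): reg=0x6C

Answer: 0x6C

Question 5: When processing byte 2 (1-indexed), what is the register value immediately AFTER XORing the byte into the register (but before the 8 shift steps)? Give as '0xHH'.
Answer: 0x14

Derivation:
Register before byte 2: 0x7C
Byte 2: 0x68
0x7C XOR 0x68 = 0x14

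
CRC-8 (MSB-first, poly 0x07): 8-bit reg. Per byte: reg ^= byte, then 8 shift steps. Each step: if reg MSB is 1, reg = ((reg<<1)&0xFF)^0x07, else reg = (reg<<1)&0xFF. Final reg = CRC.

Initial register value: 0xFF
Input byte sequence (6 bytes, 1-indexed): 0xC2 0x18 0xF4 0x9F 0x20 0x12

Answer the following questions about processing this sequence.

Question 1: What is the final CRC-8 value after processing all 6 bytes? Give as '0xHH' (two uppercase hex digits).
Answer: 0x29

Derivation:
After byte 1 (0xC2): reg=0xB3
After byte 2 (0x18): reg=0x58
After byte 3 (0xF4): reg=0x4D
After byte 4 (0x9F): reg=0x30
After byte 5 (0x20): reg=0x70
After byte 6 (0x12): reg=0x29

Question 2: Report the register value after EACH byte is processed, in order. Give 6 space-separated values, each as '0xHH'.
0xB3 0x58 0x4D 0x30 0x70 0x29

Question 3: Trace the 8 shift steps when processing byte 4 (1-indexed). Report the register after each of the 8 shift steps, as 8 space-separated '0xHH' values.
Answer: 0xA3 0x41 0x82 0x03 0x06 0x0C 0x18 0x30

Derivation:
After byte 1 (0xC2): reg=0xB3
After byte 2 (0x18): reg=0x58
After byte 3 (0xF4): reg=0x4D
Register before byte 4: 0x4D
After XOR with byte 0x9F: 0xD2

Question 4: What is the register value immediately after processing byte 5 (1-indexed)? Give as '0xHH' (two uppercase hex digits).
Answer: 0x70

Derivation:
After byte 1 (0xC2): reg=0xB3
After byte 2 (0x18): reg=0x58
After byte 3 (0xF4): reg=0x4D
After byte 4 (0x9F): reg=0x30
After byte 5 (0x20): reg=0x70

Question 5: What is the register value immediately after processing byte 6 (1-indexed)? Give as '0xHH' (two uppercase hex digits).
After byte 1 (0xC2): reg=0xB3
After byte 2 (0x18): reg=0x58
After byte 3 (0xF4): reg=0x4D
After byte 4 (0x9F): reg=0x30
After byte 5 (0x20): reg=0x70
After byte 6 (0x12): reg=0x29

Answer: 0x29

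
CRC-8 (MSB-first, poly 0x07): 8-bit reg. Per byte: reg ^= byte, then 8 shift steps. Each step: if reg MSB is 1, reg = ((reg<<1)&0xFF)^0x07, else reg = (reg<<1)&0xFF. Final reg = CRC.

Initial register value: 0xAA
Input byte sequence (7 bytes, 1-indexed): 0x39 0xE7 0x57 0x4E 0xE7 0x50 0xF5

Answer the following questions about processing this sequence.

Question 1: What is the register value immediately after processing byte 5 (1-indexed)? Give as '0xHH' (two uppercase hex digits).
Answer: 0x01

Derivation:
After byte 1 (0x39): reg=0xF0
After byte 2 (0xE7): reg=0x65
After byte 3 (0x57): reg=0x9E
After byte 4 (0x4E): reg=0x3E
After byte 5 (0xE7): reg=0x01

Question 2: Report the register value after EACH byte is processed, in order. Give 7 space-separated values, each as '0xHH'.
0xF0 0x65 0x9E 0x3E 0x01 0xB0 0xDC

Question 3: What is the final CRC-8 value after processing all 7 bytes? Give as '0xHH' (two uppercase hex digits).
Answer: 0xDC

Derivation:
After byte 1 (0x39): reg=0xF0
After byte 2 (0xE7): reg=0x65
After byte 3 (0x57): reg=0x9E
After byte 4 (0x4E): reg=0x3E
After byte 5 (0xE7): reg=0x01
After byte 6 (0x50): reg=0xB0
After byte 7 (0xF5): reg=0xDC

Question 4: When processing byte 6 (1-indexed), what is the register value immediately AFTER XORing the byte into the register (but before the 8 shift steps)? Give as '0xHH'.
Register before byte 6: 0x01
Byte 6: 0x50
0x01 XOR 0x50 = 0x51

Answer: 0x51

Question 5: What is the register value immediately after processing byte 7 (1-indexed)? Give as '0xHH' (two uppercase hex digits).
Answer: 0xDC

Derivation:
After byte 1 (0x39): reg=0xF0
After byte 2 (0xE7): reg=0x65
After byte 3 (0x57): reg=0x9E
After byte 4 (0x4E): reg=0x3E
After byte 5 (0xE7): reg=0x01
After byte 6 (0x50): reg=0xB0
After byte 7 (0xF5): reg=0xDC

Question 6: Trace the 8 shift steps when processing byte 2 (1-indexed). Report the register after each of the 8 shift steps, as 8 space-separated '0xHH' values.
Answer: 0x2E 0x5C 0xB8 0x77 0xEE 0xDB 0xB1 0x65

Derivation:
After byte 1 (0x39): reg=0xF0
Register before byte 2: 0xF0
After XOR with byte 0xE7: 0x17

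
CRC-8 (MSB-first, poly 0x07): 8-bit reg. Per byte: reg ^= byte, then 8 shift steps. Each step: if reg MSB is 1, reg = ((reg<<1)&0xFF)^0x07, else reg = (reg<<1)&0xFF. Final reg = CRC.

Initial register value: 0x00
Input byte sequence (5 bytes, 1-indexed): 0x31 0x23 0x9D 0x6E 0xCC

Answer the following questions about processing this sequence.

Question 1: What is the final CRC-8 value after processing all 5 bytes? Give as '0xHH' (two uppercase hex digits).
Answer: 0xB1

Derivation:
After byte 1 (0x31): reg=0x97
After byte 2 (0x23): reg=0x05
After byte 3 (0x9D): reg=0xC1
After byte 4 (0x6E): reg=0x44
After byte 5 (0xCC): reg=0xB1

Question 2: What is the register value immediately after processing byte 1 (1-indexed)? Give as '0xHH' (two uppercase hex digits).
Answer: 0x97

Derivation:
After byte 1 (0x31): reg=0x97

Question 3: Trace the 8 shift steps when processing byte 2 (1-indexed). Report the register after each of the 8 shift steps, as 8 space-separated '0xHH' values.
Answer: 0x6F 0xDE 0xBB 0x71 0xE2 0xC3 0x81 0x05

Derivation:
After byte 1 (0x31): reg=0x97
Register before byte 2: 0x97
After XOR with byte 0x23: 0xB4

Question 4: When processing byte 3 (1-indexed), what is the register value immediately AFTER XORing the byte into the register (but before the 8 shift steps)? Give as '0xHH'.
Answer: 0x98

Derivation:
Register before byte 3: 0x05
Byte 3: 0x9D
0x05 XOR 0x9D = 0x98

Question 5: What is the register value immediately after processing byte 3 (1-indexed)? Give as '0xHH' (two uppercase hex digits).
After byte 1 (0x31): reg=0x97
After byte 2 (0x23): reg=0x05
After byte 3 (0x9D): reg=0xC1

Answer: 0xC1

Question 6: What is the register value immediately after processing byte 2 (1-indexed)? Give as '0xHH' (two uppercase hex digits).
Answer: 0x05

Derivation:
After byte 1 (0x31): reg=0x97
After byte 2 (0x23): reg=0x05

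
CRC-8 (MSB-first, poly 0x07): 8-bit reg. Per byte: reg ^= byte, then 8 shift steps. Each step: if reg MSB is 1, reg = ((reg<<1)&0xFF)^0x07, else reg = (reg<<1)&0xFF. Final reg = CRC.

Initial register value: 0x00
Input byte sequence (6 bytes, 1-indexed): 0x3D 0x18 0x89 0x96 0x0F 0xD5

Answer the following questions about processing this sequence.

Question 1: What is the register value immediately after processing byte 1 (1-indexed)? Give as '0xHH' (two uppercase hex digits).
After byte 1 (0x3D): reg=0xB3

Answer: 0xB3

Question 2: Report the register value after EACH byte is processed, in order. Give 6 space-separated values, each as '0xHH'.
0xB3 0x58 0x39 0x44 0xF6 0xE9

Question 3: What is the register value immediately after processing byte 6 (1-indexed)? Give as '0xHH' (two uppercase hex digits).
Answer: 0xE9

Derivation:
After byte 1 (0x3D): reg=0xB3
After byte 2 (0x18): reg=0x58
After byte 3 (0x89): reg=0x39
After byte 4 (0x96): reg=0x44
After byte 5 (0x0F): reg=0xF6
After byte 6 (0xD5): reg=0xE9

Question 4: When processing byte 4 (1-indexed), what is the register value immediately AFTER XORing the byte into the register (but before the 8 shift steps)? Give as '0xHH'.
Register before byte 4: 0x39
Byte 4: 0x96
0x39 XOR 0x96 = 0xAF

Answer: 0xAF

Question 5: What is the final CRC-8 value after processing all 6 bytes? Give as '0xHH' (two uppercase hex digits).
After byte 1 (0x3D): reg=0xB3
After byte 2 (0x18): reg=0x58
After byte 3 (0x89): reg=0x39
After byte 4 (0x96): reg=0x44
After byte 5 (0x0F): reg=0xF6
After byte 6 (0xD5): reg=0xE9

Answer: 0xE9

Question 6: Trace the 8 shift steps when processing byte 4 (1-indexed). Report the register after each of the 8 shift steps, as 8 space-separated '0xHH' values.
Answer: 0x59 0xB2 0x63 0xC6 0x8B 0x11 0x22 0x44

Derivation:
After byte 1 (0x3D): reg=0xB3
After byte 2 (0x18): reg=0x58
After byte 3 (0x89): reg=0x39
Register before byte 4: 0x39
After XOR with byte 0x96: 0xAF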